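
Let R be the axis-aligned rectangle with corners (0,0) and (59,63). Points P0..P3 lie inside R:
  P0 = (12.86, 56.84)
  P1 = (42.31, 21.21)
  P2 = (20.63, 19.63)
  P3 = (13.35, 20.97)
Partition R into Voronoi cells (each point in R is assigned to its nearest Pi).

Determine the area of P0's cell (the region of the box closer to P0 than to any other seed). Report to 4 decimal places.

Area of P0's cell: 1005.3632

1. box [0,59]×[0,63]: [(0, 0) (59, 0) (59, 63) (0, 63)]
2. ⊥bis P0·P1 via (27.585,39.025): [(0, 16.2246) (56.5911, 63) (0, 63)]  |A|=1323.5354
3. ⊥bis P0·P2 via (16.745,38.235): [(0, 34.7384) (29.9704, 40.9967) (56.5911, 63) (0, 63)]  |A|=1046.1023
4. ⊥bis P0·P3 via (13.105,38.905): [(0, 38.726) (20.433, 39.0051) (29.9704, 40.9967) (56.5911, 63) (0, 63)]  |A|=1005.3632
5. canonical 5-gon: [(0, 38.726) (20.433, 39.0051) (29.9704, 40.9967) (56.5911, 63) (0, 63)]
6. shoelace: 1005.3632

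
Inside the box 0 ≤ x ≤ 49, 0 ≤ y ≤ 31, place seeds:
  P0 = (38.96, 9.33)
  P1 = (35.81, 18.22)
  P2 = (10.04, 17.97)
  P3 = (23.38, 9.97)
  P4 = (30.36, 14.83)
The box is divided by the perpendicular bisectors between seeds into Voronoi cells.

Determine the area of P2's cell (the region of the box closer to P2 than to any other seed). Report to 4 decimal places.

1. box [0,49]×[0,31]: [(0, 0) (49, 0) (49, 31) (0, 31)]
2. ⊥bis P2·P0 via (24.5,13.65): [(0, 0) (20.422, 0) (29.6834, 31) (0, 31)]  |A|=776.6336
3. ⊥bis P2·P1 via (22.925,18.095): [(0, 0) (20.422, 0) (23.0163, 8.6837) (22.7998, 31) (0, 31)]  |A|=699.8255
4. ⊥bis P2·P3 via (16.71,13.97): [(0, 0) (8.3322, 0) (22.8654, 24.2342) (22.7998, 31) (0, 31)]  |A|=532.5058
5. ⊥bis P2·P4 via (20.2,16.4): [(0, 0) (8.3322, 0) (20.9056, 20.9662) (22.4561, 31) (0, 31)]  |A|=524.0442
6. canonical 5-gon: [(0, 0) (8.3322, 0) (20.9056, 20.9662) (22.4561, 31) (0, 31)]
7. shoelace: 524.0442

Area of P2's cell: 524.0442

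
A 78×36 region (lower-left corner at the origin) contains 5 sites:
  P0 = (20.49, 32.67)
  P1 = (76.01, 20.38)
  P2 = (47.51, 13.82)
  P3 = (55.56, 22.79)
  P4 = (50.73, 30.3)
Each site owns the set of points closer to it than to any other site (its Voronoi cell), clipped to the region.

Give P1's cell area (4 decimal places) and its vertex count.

1. box [0,78]×[0,36]: [(0, 0) (78, 0) (78, 36) (0, 36)]
2. ⊥bis P1·P0 via (48.25,26.525): [(42.3784, 0) (78, 0) (78, 36) (50.3474, 36)]  |A|=1138.9359
3. ⊥bis P1·P2 via (61.76,17.1): [(65.696, 0) (78, 0) (78, 36) (57.4097, 36)]  |A|=592.0977
4. ⊥bis P1·P3 via (65.785,21.585): [(64.0725, 7.0534) (65.696, 0) (78, 0) (78, 36) (67.4838, 36)]  |A|=446.2923
5. ⊥bis P1·P4 via (63.37,25.34): [(67.4541, 35.7478) (64.0725, 7.0534) (65.696, 0) (78, 0) (78, 36) (67.553, 36)]  |A|=446.2836
6. canonical 6-gon: [(67.4541, 35.7478) (64.0725, 7.0534) (65.696, 0) (78, 0) (78, 36) (67.553, 36)]
7. shoelace: 446.2836

Area of P1's cell: 446.2836 (6 vertices)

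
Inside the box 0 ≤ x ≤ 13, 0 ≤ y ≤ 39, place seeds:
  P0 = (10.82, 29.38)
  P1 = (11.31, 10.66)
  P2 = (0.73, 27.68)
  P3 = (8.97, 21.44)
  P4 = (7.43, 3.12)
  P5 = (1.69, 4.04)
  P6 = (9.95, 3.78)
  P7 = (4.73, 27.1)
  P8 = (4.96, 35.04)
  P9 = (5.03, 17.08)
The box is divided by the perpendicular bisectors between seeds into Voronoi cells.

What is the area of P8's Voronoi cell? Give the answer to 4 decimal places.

1. box [0,13]×[0,39]: [(0, 0) (13, 0) (13, 39) (0, 39)]
2. ⊥bis P8·P0 via (7.89,32.21): [(0, 24.0412) (13, 37.5006) (13, 39) (0, 39)]  |A|=106.9785
3. ⊥bis P8·P1 via (8.135,22.85): [(0, 24.0412) (13, 37.5006) (13, 39) (0, 39)]  |A|=106.9785
4. ⊥bis P8·P2 via (2.845,31.36): [(0, 32.9951) (5.5612, 29.7989) (13, 37.5006) (13, 39) (0, 39)]  |A|=82.0813
5. ⊥bis P8·P3 via (6.965,28.24): [(0, 32.9951) (5.5612, 29.7989) (13, 37.5006) (13, 39) (0, 39)]  |A|=82.0813
6. ⊥bis P8·P4 via (6.195,19.08): [(0, 32.9951) (5.5612, 29.7989) (13, 37.5006) (13, 39) (0, 39)]  |A|=82.0813
7. ⊥bis P8·P5 via (3.325,19.54): [(0, 32.9951) (5.5612, 29.7989) (13, 37.5006) (13, 39) (0, 39)]  |A|=82.0813
8. ⊥bis P8·P6 via (7.455,19.41): [(0, 32.9951) (5.5612, 29.7989) (13, 37.5006) (13, 39) (0, 39)]  |A|=82.0813
9. ⊥bis P8·P7 via (4.845,31.07): [(0, 32.9951) (3.2702, 31.1156) (6.736, 31.0152) (13, 37.5006) (13, 39) (0, 39)]  |A|=79.9146
10. ⊥bis P8·P9 via (4.995,26.06): [(0, 32.9951) (3.2702, 31.1156) (6.736, 31.0152) (13, 37.5006) (13, 39) (0, 39)]  |A|=79.9146
11. canonical 6-gon: [(0, 32.9951) (3.2702, 31.1156) (6.736, 31.0152) (13, 37.5006) (13, 39) (0, 39)]
12. shoelace: 79.9146

Area of P8's cell: 79.9146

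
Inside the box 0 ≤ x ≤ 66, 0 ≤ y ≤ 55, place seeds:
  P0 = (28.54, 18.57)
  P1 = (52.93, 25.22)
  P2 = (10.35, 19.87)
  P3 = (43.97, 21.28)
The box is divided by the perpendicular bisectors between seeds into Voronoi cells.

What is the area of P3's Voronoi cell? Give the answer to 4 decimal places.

Area of P3's cell: 641.1102

1. box [0,66]×[0,55]: [(0, 0) (66, 0) (66, 55) (0, 55)]
2. ⊥bis P3·P0 via (36.255,19.925): [(39.7545, 0) (66, 0) (66, 55) (30.0947, 55)]  |A|=1709.1476
3. ⊥bis P3·P1 via (48.45,23.25): [(39.7545, 0) (58.6738, 0) (34.4885, 55) (30.0947, 55)]  |A|=641.1102
4. ⊥bis P3·P2 via (27.16,20.575): [(39.7545, 0) (58.6738, 0) (34.4885, 55) (30.0947, 55)]  |A|=641.1102
5. canonical 4-gon: [(39.7545, 0) (58.6738, 0) (34.4885, 55) (30.0947, 55)]
6. shoelace: 641.1102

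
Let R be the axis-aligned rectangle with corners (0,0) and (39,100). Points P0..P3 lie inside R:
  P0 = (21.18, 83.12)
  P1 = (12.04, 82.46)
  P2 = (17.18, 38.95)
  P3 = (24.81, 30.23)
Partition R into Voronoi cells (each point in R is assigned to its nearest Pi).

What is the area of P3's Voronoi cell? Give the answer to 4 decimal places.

1. box [0,39]×[0,100]: [(0, 0) (39, 0) (39, 100) (0, 100)]
2. ⊥bis P3·P0 via (22.995,56.675): [(0, 55.0968) (0, 0) (39, 0) (39, 57.7735)]  |A|=2200.97
3. ⊥bis P3·P1 via (18.425,56.345): [(18.518, 56.3677) (0, 51.8402) (0, 0) (39, 0) (39, 57.7735)]  |A|=2170.8171
4. ⊥bis P3·P2 via (20.995,34.59): [(0, 16.2194) (0, 0) (39, 0) (39, 50.3444)]  |A|=1297.9931
5. canonical 4-gon: [(0, 16.2194) (0, 0) (39, 0) (39, 50.3444)]
6. shoelace: 1297.9931

Area of P3's cell: 1297.9931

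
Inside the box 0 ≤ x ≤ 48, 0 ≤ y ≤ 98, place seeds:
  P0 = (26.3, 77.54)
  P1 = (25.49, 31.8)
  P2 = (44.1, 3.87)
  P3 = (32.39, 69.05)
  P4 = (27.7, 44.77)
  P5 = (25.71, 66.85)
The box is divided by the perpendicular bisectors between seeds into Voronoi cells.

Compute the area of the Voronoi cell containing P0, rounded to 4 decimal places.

Area of P0's cell: 1073.8817

1. box [0,48]×[0,98]: [(0, 0) (48, 0) (48, 98) (0, 98)]
2. ⊥bis P0·P1 via (25.895,54.67): [(0, 55.1286) (48, 54.2785) (48, 98) (0, 98)]  |A|=2078.2292
3. ⊥bis P0·P2 via (35.2,40.705): [(0, 55.1286) (48, 54.2785) (48, 98) (0, 98)]  |A|=2078.2292
4. ⊥bis P0·P3 via (29.345,73.295): [(0, 55.1286) (3.9225, 55.0591) (48, 86.6765) (48, 98) (0, 98)]  |A|=1364.2195
5. ⊥bis P0·P4 via (27,61.155): [(0, 60.0015) (11.4975, 60.4927) (48, 86.6765) (48, 98) (0, 98)]  |A|=1325.2865
6. ⊥bis P0·P5 via (26.005,72.195): [(0, 73.6303) (27.6824, 72.1024) (48, 86.6765) (48, 98) (0, 98)]  |A|=1073.8817
7. canonical 5-gon: [(0, 73.6303) (27.6824, 72.1024) (48, 86.6765) (48, 98) (0, 98)]
8. shoelace: 1073.8817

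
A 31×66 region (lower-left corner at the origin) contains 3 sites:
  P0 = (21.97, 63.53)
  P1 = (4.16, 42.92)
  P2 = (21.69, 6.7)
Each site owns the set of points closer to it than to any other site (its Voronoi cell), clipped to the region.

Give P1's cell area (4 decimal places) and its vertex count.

Area of P1's cell: 777.0009 (4 vertices)

1. box [0,31]×[0,66]: [(0, 0) (31, 0) (31, 66) (0, 66)]
2. ⊥bis P1·P0 via (13.065,53.225): [(0, 64.515) (0, 0) (31, 0) (31, 37.7266)]  |A|=1584.7451
3. ⊥bis P1·P2 via (12.925,24.81): [(0, 64.515) (0, 18.5545) (31, 33.5581) (31, 37.7266)]  |A|=777.0009
4. canonical 4-gon: [(0, 64.515) (0, 18.5545) (31, 33.5581) (31, 37.7266)]
5. shoelace: 777.0009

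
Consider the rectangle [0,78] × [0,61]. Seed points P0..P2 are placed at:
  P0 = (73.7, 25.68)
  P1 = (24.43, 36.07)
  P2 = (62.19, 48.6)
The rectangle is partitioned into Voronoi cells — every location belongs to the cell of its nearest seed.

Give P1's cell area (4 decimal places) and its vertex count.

1. box [0,78]×[0,61]: [(0, 0) (78, 0) (78, 61) (0, 61)]
2. ⊥bis P1·P0 via (49.065,30.875): [(0, 0) (42.5541, 0) (55.4177, 61) (0, 61)]  |A|=2988.1411
3. ⊥bis P1·P2 via (43.31,42.335): [(0, 0) (42.5541, 0) (48.3064, 27.2779) (37.1163, 61) (0, 61)]  |A|=2679.5605
4. canonical 5-gon: [(0, 0) (42.5541, 0) (48.3064, 27.2779) (37.1163, 61) (0, 61)]
5. shoelace: 2679.5605

Area of P1's cell: 2679.5605 (5 vertices)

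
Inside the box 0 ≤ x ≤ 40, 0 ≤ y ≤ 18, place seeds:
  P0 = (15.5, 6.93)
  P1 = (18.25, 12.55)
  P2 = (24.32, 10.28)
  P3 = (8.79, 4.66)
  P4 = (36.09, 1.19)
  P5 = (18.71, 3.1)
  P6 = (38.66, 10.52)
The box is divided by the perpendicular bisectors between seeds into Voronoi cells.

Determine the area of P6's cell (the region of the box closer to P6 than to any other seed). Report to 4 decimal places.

Area of P6's cell: 99.9445

1. box [0,40]×[0,18]: [(0, 0) (40, 0) (40, 18) (0, 18)]
2. ⊥bis P6·P0 via (27.08,8.725): [(28.4325, 0) (40, 0) (40, 18) (25.6423, 18)]  |A|=233.3273
3. ⊥bis P6·P1 via (28.455,11.535): [(27.7473, 4.4199) (28.4325, 0) (40, 0) (40, 18) (29.098, 18)]  |A|=209.8628
4. ⊥bis P6·P2 via (31.49,10.4): [(31.6641, 0) (40, 0) (40, 18) (31.3628, 18)]  |A|=152.7582
5. ⊥bis P6·P3 via (23.725,7.59): [(31.6641, 0) (40, 0) (40, 18) (31.3628, 18)]  |A|=152.7582
6. ⊥bis P6·P4 via (37.375,5.855): [(31.5392, 7.4625) (40, 5.1319) (40, 18) (31.3628, 18)]  |A|=99.9445
7. ⊥bis P6·P5 via (28.685,6.81): [(31.5392, 7.4625) (40, 5.1319) (40, 18) (31.3628, 18)]  |A|=99.9445
8. canonical 4-gon: [(31.5392, 7.4625) (40, 5.1319) (40, 18) (31.3628, 18)]
9. shoelace: 99.9445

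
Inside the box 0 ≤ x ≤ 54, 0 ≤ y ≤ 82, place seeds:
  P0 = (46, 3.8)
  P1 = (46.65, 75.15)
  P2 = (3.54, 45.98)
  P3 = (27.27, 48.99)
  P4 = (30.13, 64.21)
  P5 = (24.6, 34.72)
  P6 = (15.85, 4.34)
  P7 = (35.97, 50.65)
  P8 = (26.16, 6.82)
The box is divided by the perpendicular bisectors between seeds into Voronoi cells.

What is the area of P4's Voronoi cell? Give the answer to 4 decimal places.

Area of P4's cell: 739.2954

1. box [0,54]×[0,82]: [(0, 0) (54, 0) (54, 82) (0, 82)]
2. ⊥bis P4·P0 via (38.065,34.005): [(0, 24.0051) (54, 38.1912) (54, 82) (0, 82)]  |A|=2748.6988
3. ⊥bis P4·P1 via (38.39,69.68): [(0, 24.0051) (54, 38.1912) (54, 46.108) (30.2314, 82) (0, 82)]  |A|=2322.1472
4. ⊥bis P4·P2 via (16.835,55.095): [(0, 79.6503) (32.3276, 32.4978) (54, 38.1912) (54, 46.108) (30.2314, 82) (0, 82)]  |A|=1422.7108
5. ⊥bis P4·P3 via (28.7,56.6): [(0, 79.6503) (13.896, 59.3818) (49.6602, 52.6614) (30.2314, 82) (0, 82)]  |A|=817.5665
6. ⊥bis P4·P5 via (27.365,49.465): [(0, 79.6503) (13.896, 59.3818) (49.6602, 52.6614) (30.2314, 82) (0, 82)]  |A|=817.5665
7. ⊥bis P4·P6 via (22.99,34.275): [(0, 79.6503) (13.896, 59.3818) (49.6602, 52.6614) (30.2314, 82) (0, 82)]  |A|=817.5665
8. ⊥bis P4·P7 via (33.05,57.43): [(0, 79.6503) (13.896, 59.3818) (30.3868, 56.283) (43.517, 61.9379) (30.2314, 82) (0, 82)]  |A|=739.2954
9. ⊥bis P4·P8 via (28.145,35.515): [(0, 79.6503) (13.896, 59.3818) (30.3868, 56.283) (43.517, 61.9379) (30.2314, 82) (0, 82)]  |A|=739.2954
10. canonical 6-gon: [(0, 79.6503) (13.896, 59.3818) (30.3868, 56.283) (43.517, 61.9379) (30.2314, 82) (0, 82)]
11. shoelace: 739.2954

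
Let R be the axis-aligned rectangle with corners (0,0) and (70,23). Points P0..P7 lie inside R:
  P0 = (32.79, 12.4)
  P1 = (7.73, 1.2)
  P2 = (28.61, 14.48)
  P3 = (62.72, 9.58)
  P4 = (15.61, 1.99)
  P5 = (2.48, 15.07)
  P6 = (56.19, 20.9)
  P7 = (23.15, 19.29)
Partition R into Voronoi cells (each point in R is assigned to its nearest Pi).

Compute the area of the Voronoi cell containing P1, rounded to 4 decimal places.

Area of P1's cell: 94.3540

1. box [0,70]×[0,23]: [(0, 0) (70, 0) (70, 23) (0, 23)]
2. ⊥bis P1·P0 via (20.26,6.8): [(0, 0) (23.2991, 0) (13.0198, 23) (0, 23)]  |A|=417.6672
3. ⊥bis P1·P2 via (18.17,7.84): [(0, 0) (23.1564, 0) (8.528, 23) (0, 23)]  |A|=364.3702
4. ⊥bis P1·P3 via (35.225,5.39): [(0, 0) (23.1564, 0) (8.528, 23) (0, 23)]  |A|=364.3702
5. ⊥bis P1·P4 via (11.67,1.595): [(0, 0) (11.8299, 0) (9.7105, 21.1409) (8.528, 23) (0, 23)]  |A|=244.6448
6. ⊥bis P1·P5 via (5.105,8.135): [(0, 6.2027) (0, 0) (11.8299, 0) (10.7983, 10.29)]  |A|=94.354
7. ⊥bis P1·P6 via (31.96,11.05): [(0, 6.2027) (0, 0) (11.8299, 0) (10.7983, 10.29)]  |A|=94.354
8. ⊥bis P1·P7 via (15.44,10.245): [(0, 6.2027) (0, 0) (11.8299, 0) (10.7983, 10.29)]  |A|=94.354
9. canonical 4-gon: [(0, 6.2027) (0, 0) (11.8299, 0) (10.7983, 10.29)]
10. shoelace: 94.354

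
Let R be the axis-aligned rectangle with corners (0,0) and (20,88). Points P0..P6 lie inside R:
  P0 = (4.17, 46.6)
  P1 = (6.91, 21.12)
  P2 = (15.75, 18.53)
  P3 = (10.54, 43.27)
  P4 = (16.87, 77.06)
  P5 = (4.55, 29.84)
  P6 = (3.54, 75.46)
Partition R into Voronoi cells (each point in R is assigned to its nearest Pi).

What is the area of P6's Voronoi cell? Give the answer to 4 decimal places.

Area of P6's cell: 280.3119

1. box [0,20]×[0,88]: [(0, 0) (20, 0) (20, 88) (0, 88)]
2. ⊥bis P6·P0 via (3.855,61.03): [(0, 60.9458) (20, 61.3824) (20, 88) (0, 88)]  |A|=536.7172
3. ⊥bis P6·P1 via (5.225,48.29): [(0, 60.9458) (20, 61.3824) (20, 88) (0, 88)]  |A|=536.7172
4. ⊥bis P6·P2 via (9.645,46.995): [(0, 60.9458) (20, 61.3824) (20, 88) (0, 88)]  |A|=536.7172
5. ⊥bis P6·P3 via (7.04,59.365): [(0, 60.9458) (15.9064, 61.2931) (20, 62.1833) (20, 88) (0, 88)]  |A|=535.078
6. ⊥bis P6·P4 via (10.205,76.26): [(0, 60.9458) (12.0117, 61.2081) (8.7958, 88) (0, 88)]  |A|=280.3119
7. ⊥bis P6·P5 via (4.045,52.65): [(0, 60.9458) (12.0117, 61.2081) (8.7958, 88) (0, 88)]  |A|=280.3119
8. canonical 4-gon: [(0, 60.9458) (12.0117, 61.2081) (8.7958, 88) (0, 88)]
9. shoelace: 280.3119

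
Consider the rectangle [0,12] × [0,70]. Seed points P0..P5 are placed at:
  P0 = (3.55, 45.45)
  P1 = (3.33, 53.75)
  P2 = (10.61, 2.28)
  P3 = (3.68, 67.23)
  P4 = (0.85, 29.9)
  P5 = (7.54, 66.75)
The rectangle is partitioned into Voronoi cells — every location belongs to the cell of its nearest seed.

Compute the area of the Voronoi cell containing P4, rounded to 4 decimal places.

1. box [0,12]×[0,70]: [(0, 0) (12, 0) (12, 70) (0, 70)]
2. ⊥bis P4·P0 via (2.2,37.675): [(0, 38.057) (0, 0) (12, 0) (12, 35.9734)]  |A|=444.1823
3. ⊥bis P4·P1 via (2.09,41.825): [(0, 38.057) (0, 0) (12, 0) (12, 35.9734)]  |A|=444.1823
4. ⊥bis P4·P2 via (5.73,16.09): [(0, 38.057) (0, 14.0652) (12, 18.3056) (12, 35.9734)]  |A|=249.9574
5. ⊥bis P4·P3 via (2.265,48.565): [(0, 38.057) (0, 14.0652) (12, 18.3056) (12, 35.9734)]  |A|=249.9574
6. ⊥bis P4·P5 via (4.195,48.325): [(0, 38.057) (0, 14.0652) (12, 18.3056) (12, 35.9734)]  |A|=249.9574
7. canonical 4-gon: [(0, 38.057) (0, 14.0652) (12, 18.3056) (12, 35.9734)]
8. shoelace: 249.9574

Area of P4's cell: 249.9574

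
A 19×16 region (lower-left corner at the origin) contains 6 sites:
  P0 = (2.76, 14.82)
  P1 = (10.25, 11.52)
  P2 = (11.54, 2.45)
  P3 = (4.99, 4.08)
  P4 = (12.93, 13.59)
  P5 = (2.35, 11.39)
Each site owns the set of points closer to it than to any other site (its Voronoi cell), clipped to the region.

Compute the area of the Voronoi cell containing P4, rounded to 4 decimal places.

Area of P4's cell: 58.0639

1. box [0,19]×[0,16]: [(0, 0) (19, 0) (19, 16) (0, 16)]
2. ⊥bis P4·P0 via (7.845,14.205): [(6.127, 0) (19, 0) (19, 16) (8.0621, 16)]  |A|=190.4873
3. ⊥bis P4·P1 via (11.59,12.555): [(19, 2.9614) (19, 16) (8.9291, 16)]  |A|=65.6552
4. ⊥bis P4·P2 via (12.235,8.02): [(15.3976, 7.6254) (19, 7.1759) (19, 16) (8.9291, 16)]  |A|=58.0639
5. ⊥bis P4·P3 via (8.96,8.835): [(15.3976, 7.6254) (19, 7.1759) (19, 16) (8.9291, 16)]  |A|=58.0639
6. ⊥bis P4·P5 via (7.64,12.49): [(15.3976, 7.6254) (19, 7.1759) (19, 16) (8.9291, 16)]  |A|=58.0639
7. canonical 4-gon: [(15.3976, 7.6254) (19, 7.1759) (19, 16) (8.9291, 16)]
8. shoelace: 58.0639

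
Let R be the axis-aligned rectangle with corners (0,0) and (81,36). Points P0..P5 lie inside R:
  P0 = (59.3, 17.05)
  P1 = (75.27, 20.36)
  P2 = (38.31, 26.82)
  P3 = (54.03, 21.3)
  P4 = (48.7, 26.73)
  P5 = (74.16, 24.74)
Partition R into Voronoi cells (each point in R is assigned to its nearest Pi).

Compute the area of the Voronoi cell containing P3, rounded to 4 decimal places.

Area of P3's cell: 255.0629

1. box [0,81]×[0,36]: [(0, 0) (81, 0) (81, 36) (0, 36)]
2. ⊥bis P3·P0 via (56.665,19.175): [(0, 0) (41.2013, 0) (70.2335, 36) (0, 36)]  |A|=2005.8271
3. ⊥bis P3·P1 via (64.65,20.83): [(0, 0) (41.2013, 0) (65.0361, 29.5552) (65.3214, 36) (0, 36)]  |A|=1989.9981
4. ⊥bis P3·P2 via (46.17,24.06): [(37.7215, 0) (41.2013, 0) (65.0361, 29.5552) (65.3214, 36) (50.3627, 36)]  |A|=404.4839
5. ⊥bis P3·P4 via (51.365,24.015): [(43.4135, 16.2099) (37.7215, 0) (41.2013, 0) (65.0361, 29.5552) (65.3214, 36) (63.5749, 36)]  |A|=273.7488
6. ⊥bis P3·P5 via (64.095,23.02): [(62.1208, 34.5727) (43.4135, 16.2099) (37.7215, 0) (41.2013, 0) (63.338, 27.4496)]  |A|=255.0629
7. canonical 5-gon: [(62.1208, 34.5727) (43.4135, 16.2099) (37.7215, 0) (41.2013, 0) (63.338, 27.4496)]
8. shoelace: 255.0629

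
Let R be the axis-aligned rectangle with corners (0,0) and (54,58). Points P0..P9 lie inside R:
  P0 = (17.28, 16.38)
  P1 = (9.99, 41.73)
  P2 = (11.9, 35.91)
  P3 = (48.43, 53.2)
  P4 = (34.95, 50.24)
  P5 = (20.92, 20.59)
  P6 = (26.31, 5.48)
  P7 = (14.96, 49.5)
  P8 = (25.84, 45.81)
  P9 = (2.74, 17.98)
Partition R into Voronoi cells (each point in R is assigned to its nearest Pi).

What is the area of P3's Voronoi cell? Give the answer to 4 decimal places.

Area of P3's cell: 341.4994

1. box [0,54]×[0,58]: [(0, 0) (54, 0) (54, 58) (0, 58)]
2. ⊥bis P3·P0 via (32.855,34.79): [(54, 16.9012) (54, 58) (5.4203, 58)]  |A|=998.2853
3. ⊥bis P3·P1 via (29.21,47.465): [(33.0383, 34.6349) (54, 16.9012) (54, 58) (26.0665, 58)]  |A|=757.0846
4. ⊥bis P3·P2 via (30.165,44.555): [(29.9304, 45.0506) (36.0771, 32.0641) (54, 16.9012) (54, 58) (26.0665, 58)]  |A|=745.2543
5. ⊥bis P3·P4 via (41.69,51.72): [(48.2715, 21.7475) (54, 16.9012) (54, 58) (40.311, 58)]  |A|=365.8474
6. ⊥bis P3·P5 via (34.675,36.895): [(47.2804, 26.261) (54, 20.5923) (54, 58) (40.311, 58)]  |A|=342.9197
7. ⊥bis P3·P6 via (37.37,29.34): [(47.2804, 26.261) (51.2661, 22.8986) (54, 21.6314) (54, 58) (40.311, 58)]  |A|=341.4994
8. ⊥bis P3·P7 via (31.695,51.35): [(47.2804, 26.261) (51.2661, 22.8986) (54, 21.6314) (54, 58) (40.311, 58)]  |A|=341.4994
9. ⊥bis P3·P8 via (37.135,49.505): [(47.2804, 26.261) (51.2661, 22.8986) (54, 21.6314) (54, 58) (40.311, 58)]  |A|=341.4994
10. ⊥bis P3·P9 via (25.585,35.59): [(47.2804, 26.261) (51.2661, 22.8986) (54, 21.6314) (54, 58) (40.311, 58)]  |A|=341.4994
11. canonical 5-gon: [(47.2804, 26.261) (51.2661, 22.8986) (54, 21.6314) (54, 58) (40.311, 58)]
12. shoelace: 341.4994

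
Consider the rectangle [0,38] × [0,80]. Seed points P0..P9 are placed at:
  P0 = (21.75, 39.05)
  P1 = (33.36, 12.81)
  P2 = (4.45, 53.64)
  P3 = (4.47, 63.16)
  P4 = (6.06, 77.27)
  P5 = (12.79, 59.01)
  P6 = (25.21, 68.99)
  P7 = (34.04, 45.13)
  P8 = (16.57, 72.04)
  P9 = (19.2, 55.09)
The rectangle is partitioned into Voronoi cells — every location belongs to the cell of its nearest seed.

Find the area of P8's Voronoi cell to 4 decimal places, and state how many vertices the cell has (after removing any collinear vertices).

Area of P8's cell: 153.7557 (5 vertices)

1. box [0,38]×[0,80]: [(0, 0) (38, 0) (38, 80) (0, 80)]
2. ⊥bis P8·P0 via (19.16,55.545): [(0, 52.5365) (38, 58.5032) (38, 80) (0, 80)]  |A|=930.2447
3. ⊥bis P8·P1 via (24.965,42.425): [(0, 52.5365) (38, 58.5032) (38, 80) (0, 80)]  |A|=930.2447
4. ⊥bis P8·P2 via (10.51,62.84): [(0, 69.7629) (21.1181, 55.8525) (38, 58.5032) (38, 80) (0, 80)]  |A|=748.3505
5. ⊥bis P8·P3 via (10.52,67.6): [(17.2915, 58.373) (21.1181, 55.8525) (38, 58.5032) (38, 80) (1.4198, 80)]  |A|=644.4896
6. ⊥bis P8·P4 via (11.315,74.655): [(8.9016, 69.8052) (17.2915, 58.373) (21.1181, 55.8525) (38, 58.5032) (38, 80) (13.9748, 80)]  |A|=580.492
7. ⊥bis P8·P5 via (14.68,65.525): [(8.9016, 69.8052) (11.3295, 66.497) (38, 58.7599) (38, 80) (13.9748, 80)]  |A|=466.2162
8. ⊥bis P8·P6 via (20.89,70.515): [(8.9016, 69.8052) (11.3295, 66.497) (18.7152, 64.3544) (24.2383, 80) (13.9748, 80)]  |A|=153.7557
9. ⊥bis P8·P7 via (25.305,58.585): [(8.9016, 69.8052) (11.3295, 66.497) (18.7152, 64.3544) (24.2383, 80) (13.9748, 80)]  |A|=153.7557
10. ⊥bis P8·P9 via (17.885,63.565): [(8.9016, 69.8052) (11.3295, 66.497) (18.7152, 64.3544) (24.2383, 80) (13.9748, 80)]  |A|=153.7557
11. canonical 5-gon: [(8.9016, 69.8052) (11.3295, 66.497) (18.7152, 64.3544) (24.2383, 80) (13.9748, 80)]
12. shoelace: 153.7557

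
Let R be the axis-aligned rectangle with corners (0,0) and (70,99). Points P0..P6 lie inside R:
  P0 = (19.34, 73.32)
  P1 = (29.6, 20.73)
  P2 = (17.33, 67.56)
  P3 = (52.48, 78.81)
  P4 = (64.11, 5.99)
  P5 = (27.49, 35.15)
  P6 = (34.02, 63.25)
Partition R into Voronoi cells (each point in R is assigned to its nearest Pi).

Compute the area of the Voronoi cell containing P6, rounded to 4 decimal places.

Area of P6's cell: 802.0913

1. box [0,70]×[0,99]: [(0, 0) (70, 0) (70, 99) (0, 99)]
2. ⊥bis P6·P0 via (26.68,68.285): [(0, 29.391) (0, 0) (70, 0) (70, 99) (47.7495, 99)]  |A|=5268.1035
3. ⊥bis P6·P1 via (31.81,41.99): [(10.1845, 44.238) (70, 38.0201) (70, 99) (47.7495, 99)]  |A|=2433.0117
4. ⊥bis P6·P2 via (25.675,65.405): [(26.261, 67.6742) (19.9468, 43.2232) (70, 38.0201) (70, 99) (47.7495, 99)]  |A|=2310.4594
5. ⊥bis P6·P3 via (43.25,71.03): [(35.1527, 80.6364) (26.261, 67.6742) (19.9468, 43.2232) (70, 38.0201) (70, 39.2945)]  |A|=1065.8714
6. ⊥bis P6·P4 via (49.065,34.62): [(66.3041, 43.6791) (35.1527, 80.6364) (26.261, 67.6742) (19.9468, 43.2232) (57.9241, 39.2754)]  |A|=1031.6672
7. ⊥bis P6·P5 via (30.755,49.2): [(62.6885, 41.7791) (66.3041, 43.6791) (35.1527, 80.6364) (26.261, 67.6742) (22.0148, 51.2311)]  |A|=802.0913
8. canonical 5-gon: [(62.6885, 41.7791) (66.3041, 43.6791) (35.1527, 80.6364) (26.261, 67.6742) (22.0148, 51.2311)]
9. shoelace: 802.0913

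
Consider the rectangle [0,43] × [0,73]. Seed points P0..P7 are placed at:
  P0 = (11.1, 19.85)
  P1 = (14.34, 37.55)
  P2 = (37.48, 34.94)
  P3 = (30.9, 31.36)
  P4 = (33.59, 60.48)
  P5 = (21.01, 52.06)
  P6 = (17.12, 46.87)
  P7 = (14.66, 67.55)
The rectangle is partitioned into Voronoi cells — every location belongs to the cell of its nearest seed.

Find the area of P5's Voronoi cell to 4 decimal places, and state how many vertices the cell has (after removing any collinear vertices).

Area of P5's cell: 207.6280 (5 vertices)

1. box [0,43]×[0,73]: [(0, 0) (43, 0) (43, 73) (0, 73)]
2. ⊥bis P5·P0 via (16.055,35.955): [(0, 40.8946) (43, 27.6649) (43, 73) (0, 73)]  |A|=1664.9709
3. ⊥bis P5·P1 via (17.675,44.805): [(0, 52.9299) (43, 33.1635) (43, 73) (0, 73)]  |A|=1287.9914
4. ⊥bis P5·P2 via (29.245,43.5): [(0, 52.9299) (26.422, 40.7842) (43, 56.7328) (43, 73) (0, 73)]  |A|=1092.6258
5. ⊥bis P5·P3 via (25.955,41.71): [(0, 52.9299) (25.1964, 41.3475) (28.7946, 43.0667) (43, 56.7328) (43, 73) (0, 73)]  |A|=1090.5587
6. ⊥bis P5·P4 via (27.3,56.27): [(0, 52.9299) (25.1964, 41.3475) (28.7946, 43.0667) (33.2612, 47.3637) (16.1023, 73) (0, 73)]  |A|=666.5679
7. ⊥bis P5·P6 via (19.065,49.465): [(0, 63.7546) (28.066, 42.7186) (28.7946, 43.0667) (33.2612, 47.3637) (16.1023, 73) (0, 73)]  |A|=480.7743
8. ⊥bis P5·P7 via (17.835,59.805): [(9.7122, 56.4751) (28.066, 42.7186) (28.7946, 43.0667) (33.2612, 47.3637) (23.4055, 62.0886)]  |A|=207.628
9. canonical 5-gon: [(9.7122, 56.4751) (28.066, 42.7186) (28.7946, 43.0667) (33.2612, 47.3637) (23.4055, 62.0886)]
10. shoelace: 207.628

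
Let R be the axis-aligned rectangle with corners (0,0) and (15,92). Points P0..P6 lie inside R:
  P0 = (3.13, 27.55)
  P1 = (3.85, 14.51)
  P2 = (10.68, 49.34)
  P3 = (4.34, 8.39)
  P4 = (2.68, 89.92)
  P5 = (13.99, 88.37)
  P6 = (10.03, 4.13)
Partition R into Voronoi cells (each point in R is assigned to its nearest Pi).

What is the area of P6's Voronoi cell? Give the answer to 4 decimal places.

Area of P6's cell: 99.8849

1. box [0,15]×[0,92]: [(0, 0) (15, 0) (15, 92) (0, 92)]
2. ⊥bis P6·P0 via (6.58,15.84): [(0, 13.9014) (0, 0) (15, 0) (15, 18.3207)]  |A|=241.6658
3. ⊥bis P6·P1 via (6.94,9.32): [(0, 5.1881) (0, 0) (15, 0) (15, 14.1187)]  |A|=144.8012
4. ⊥bis P6·P2 via (10.355,26.735): [(0, 5.1881) (0, 0) (15, 0) (15, 14.1187)]  |A|=144.8012
5. ⊥bis P6·P3 via (7.185,6.26): [(11.5155, 12.0441) (2.4983, 0) (15, 0) (15, 14.1187)]  |A|=99.8849
6. ⊥bis P6·P4 via (6.355,47.025): [(11.5155, 12.0441) (2.4983, 0) (15, 0) (15, 14.1187)]  |A|=99.8849
7. ⊥bis P6·P5 via (12.01,46.25): [(11.5155, 12.0441) (2.4983, 0) (15, 0) (15, 14.1187)]  |A|=99.8849
8. canonical 4-gon: [(11.5155, 12.0441) (2.4983, 0) (15, 0) (15, 14.1187)]
9. shoelace: 99.8849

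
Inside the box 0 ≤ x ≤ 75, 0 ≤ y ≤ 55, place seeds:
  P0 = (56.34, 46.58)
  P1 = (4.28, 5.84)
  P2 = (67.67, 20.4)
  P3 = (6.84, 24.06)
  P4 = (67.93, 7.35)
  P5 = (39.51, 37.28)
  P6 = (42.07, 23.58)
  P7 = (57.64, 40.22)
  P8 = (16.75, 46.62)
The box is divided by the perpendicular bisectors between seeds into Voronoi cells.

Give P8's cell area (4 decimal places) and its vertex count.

Area of P8's cell: 582.9912 (4 vertices)

1. box [0,75]×[0,55]: [(0, 0) (75, 0) (75, 55) (0, 55)]
2. ⊥bis P8·P0 via (36.545,46.6): [(0, 0) (36.4979, 0) (36.5535, 55) (0, 55)]  |A|=2008.9136
3. ⊥bis P8·P1 via (10.515,26.23): [(0, 29.4454) (36.5164, 18.2791) (36.5535, 55) (0, 55)]  |A|=1137.72
4. ⊥bis P8·P2 via (42.21,33.51): [(0, 29.4454) (34.6596, 18.8469) (36.5206, 22.461) (36.5535, 55) (0, 55)]  |A|=1133.8363
5. ⊥bis P8·P3 via (11.795,35.34): [(0, 40.5212) (36.5226, 24.4778) (36.5535, 55) (0, 55)]  |A|=822.2478
6. ⊥bis P8·P4 via (42.34,26.985): [(0, 40.5212) (36.5226, 24.4778) (36.5535, 55) (0, 55)]  |A|=822.2478
7. ⊥bis P8·P5 via (28.13,41.95): [(0, 40.5212) (23.3369, 30.27) (33.4853, 55) (0, 55)]  |A|=582.9912
8. ⊥bis P8·P6 via (29.41,35.1): [(0, 40.5212) (23.3369, 30.27) (33.4853, 55) (0, 55)]  |A|=582.9912
9. ⊥bis P8·P7 via (37.195,43.42): [(0, 40.5212) (23.3369, 30.27) (33.4853, 55) (0, 55)]  |A|=582.9912
10. canonical 4-gon: [(0, 40.5212) (23.3369, 30.27) (33.4853, 55) (0, 55)]
11. shoelace: 582.9912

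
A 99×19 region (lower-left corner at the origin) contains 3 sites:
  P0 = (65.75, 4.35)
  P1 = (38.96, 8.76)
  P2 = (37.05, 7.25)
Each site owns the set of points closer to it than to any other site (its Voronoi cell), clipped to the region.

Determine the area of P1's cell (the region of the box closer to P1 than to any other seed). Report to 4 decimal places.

Area of P1's cell: 304.3173

1. box [0,99]×[0,19]: [(0, 0) (99, 0) (99, 19) (0, 19)]
2. ⊥bis P1·P0 via (52.355,6.555): [(0, 0) (51.276, 0) (54.4036, 19) (0, 19)]  |A|=1003.956
3. ⊥bis P1·P2 via (38.005,8.005): [(44.3336, 0) (51.276, 0) (54.4036, 19) (29.3126, 19)]  |A|=304.3173
4. canonical 4-gon: [(44.3336, 0) (51.276, 0) (54.4036, 19) (29.3126, 19)]
5. shoelace: 304.3173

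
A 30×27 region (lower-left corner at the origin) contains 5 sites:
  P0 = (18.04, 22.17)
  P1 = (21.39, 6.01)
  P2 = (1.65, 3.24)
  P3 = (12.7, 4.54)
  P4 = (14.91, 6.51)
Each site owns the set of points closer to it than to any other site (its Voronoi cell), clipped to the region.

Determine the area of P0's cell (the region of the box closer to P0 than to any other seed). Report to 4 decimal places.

1. box [0,30]×[0,27]: [(0, 0) (30, 0) (30, 27) (0, 27)]
2. ⊥bis P0·P1 via (19.715,14.09): [(0, 10.003) (30, 16.2221) (30, 27) (0, 27)]  |A|=416.6229
3. ⊥bis P0·P2 via (9.845,12.705): [(0, 21.229) (10.461, 12.1716) (30, 16.2221) (30, 27) (0, 27)]  |A|=357.9053
4. ⊥bis P0·P3 via (15.37,13.355): [(0, 21.229) (5.7175, 16.2787) (15.6948, 13.2566) (30, 16.2221) (30, 27) (0, 27)]  |A|=344.5843
5. ⊥bis P0·P4 via (16.475,14.34): [(0, 21.229) (5.4, 16.5536) (18.7385, 13.8876) (30, 16.2221) (30, 27) (0, 27)]  |A|=335.4272
6. canonical 6-gon: [(0, 21.229) (5.4, 16.5536) (18.7385, 13.8876) (30, 16.2221) (30, 27) (0, 27)]
7. shoelace: 335.4272

Area of P0's cell: 335.4272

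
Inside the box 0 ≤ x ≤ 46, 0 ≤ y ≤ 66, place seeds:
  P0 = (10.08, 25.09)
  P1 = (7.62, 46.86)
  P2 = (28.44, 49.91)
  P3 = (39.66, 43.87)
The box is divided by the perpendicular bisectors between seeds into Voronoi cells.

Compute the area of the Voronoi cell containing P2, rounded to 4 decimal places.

1. box [0,46]×[0,66]: [(0, 0) (46, 0) (46, 66) (0, 66)]
2. ⊥bis P2·P0 via (19.26,37.5): [(0, 51.7471) (46, 17.7197) (46, 66) (0, 66)]  |A|=1438.2625
3. ⊥bis P2·P1 via (18.03,48.385): [(19.6689, 37.1975) (46, 17.7197) (46, 66) (15.4495, 66)]  |A|=1075.6012
4. ⊥bis P2·P3 via (34.05,46.89): [(19.6689, 37.1975) (26.2226, 32.3496) (44.3374, 66) (15.4495, 66)]  |A|=570.1971
5. canonical 4-gon: [(19.6689, 37.1975) (26.2226, 32.3496) (44.3374, 66) (15.4495, 66)]
6. shoelace: 570.1971

Area of P2's cell: 570.1971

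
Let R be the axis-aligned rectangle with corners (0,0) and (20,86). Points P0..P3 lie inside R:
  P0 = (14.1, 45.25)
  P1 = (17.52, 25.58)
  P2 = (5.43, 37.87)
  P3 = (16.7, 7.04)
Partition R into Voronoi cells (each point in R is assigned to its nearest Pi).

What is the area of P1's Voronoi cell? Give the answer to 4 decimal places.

1. box [0,20]×[0,86]: [(0, 0) (20, 0) (20, 86) (0, 86)]
2. ⊥bis P1·P0 via (15.81,35.415): [(0, 32.6661) (0, 0) (20, 0) (20, 36.1435)]  |A|=688.0964
3. ⊥bis P1·P2 via (11.475,31.725): [(15.1007, 35.2917) (0, 20.4367) (0, 0) (20, 0) (20, 36.1435)]  |A|=595.7604
4. ⊥bis P1·P3 via (17.11,16.31): [(15.1007, 35.2917) (0, 20.4367) (0, 17.0668) (20, 16.1822) (20, 36.1435)]  |A|=263.2711
5. canonical 5-gon: [(15.1007, 35.2917) (0, 20.4367) (0, 17.0668) (20, 16.1822) (20, 36.1435)]
6. shoelace: 263.2711

Area of P1's cell: 263.2711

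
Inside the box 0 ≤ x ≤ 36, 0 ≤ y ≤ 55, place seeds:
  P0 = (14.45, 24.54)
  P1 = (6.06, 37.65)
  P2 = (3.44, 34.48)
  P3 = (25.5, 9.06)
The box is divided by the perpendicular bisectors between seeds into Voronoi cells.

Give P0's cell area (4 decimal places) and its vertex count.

1. box [0,36]×[0,55]: [(0, 0) (36, 0) (36, 55) (0, 55)]
2. ⊥bis P0·P1 via (10.255,31.095): [(0, 24.5321) (0, 0) (36, 0) (36, 47.571)]  |A|=1297.8563
3. ⊥bis P0·P2 via (8.945,29.51): [(10.5415, 31.2783) (0, 19.6021) (0, 0) (36, 0) (36, 47.571)]  |A|=1271.8715
4. ⊥bis P0·P3 via (19.975,16.8): [(10.5415, 31.2783) (0, 19.6021) (0, 2.5414) (36, 28.239) (36, 47.571)]  |A|=717.8244
5. canonical 5-gon: [(10.5415, 31.2783) (0, 19.6021) (0, 2.5414) (36, 28.239) (36, 47.571)]
6. shoelace: 717.8244

Area of P0's cell: 717.8244 (5 vertices)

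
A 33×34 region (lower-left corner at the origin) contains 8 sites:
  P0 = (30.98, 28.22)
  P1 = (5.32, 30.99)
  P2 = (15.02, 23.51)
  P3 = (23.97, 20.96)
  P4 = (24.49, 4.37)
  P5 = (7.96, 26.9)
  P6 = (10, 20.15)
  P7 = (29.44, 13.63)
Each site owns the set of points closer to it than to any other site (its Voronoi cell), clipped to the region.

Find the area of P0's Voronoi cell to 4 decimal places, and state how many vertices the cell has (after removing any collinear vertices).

1. box [0,33]×[0,34]: [(0, 0) (33, 0) (33, 34) (0, 34)]
2. ⊥bis P0·P1 via (18.15,29.605): [(14.9541, 0) (33, 0) (33, 34) (18.6244, 34)]  |A|=551.1642
3. ⊥bis P0·P2 via (23,25.865): [(30.6331, 0) (33, 0) (33, 34) (20.5993, 34)]  |A|=251.0501
4. ⊥bis P0·P3 via (27.475,24.59): [(21.7429, 30.1247) (33, 19.2553) (33, 34) (20.5993, 34)]  |A|=107.0197
5. ⊥bis P0·P4 via (27.735,16.295): [(21.7429, 30.1247) (33, 19.2553) (33, 34) (20.5993, 34)]  |A|=107.0197
6. ⊥bis P0·P5 via (19.47,27.56): [(21.7429, 30.1247) (33, 19.2553) (33, 34) (20.5993, 34)]  |A|=107.0197
7. ⊥bis P0·P6 via (20.49,24.185): [(21.7429, 30.1247) (33, 19.2553) (33, 34) (20.5993, 34)]  |A|=107.0197
8. ⊥bis P0·P7 via (30.21,20.925): [(21.7429, 30.1247) (31.4009, 20.7993) (33, 20.6305) (33, 34) (20.5993, 34)]  |A|=105.9201
9. canonical 5-gon: [(21.7429, 30.1247) (31.4009, 20.7993) (33, 20.6305) (33, 34) (20.5993, 34)]
10. shoelace: 105.9201

Area of P0's cell: 105.9201 (5 vertices)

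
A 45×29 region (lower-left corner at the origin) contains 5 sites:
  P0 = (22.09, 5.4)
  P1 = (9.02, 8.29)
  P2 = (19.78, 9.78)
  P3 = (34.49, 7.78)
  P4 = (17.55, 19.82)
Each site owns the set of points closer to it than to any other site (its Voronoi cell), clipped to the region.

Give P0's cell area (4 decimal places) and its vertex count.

Area of P0's cell: 110.0165 (4 vertices)

1. box [0,45]×[0,29]: [(0, 0) (45, 0) (45, 29) (0, 29)]
2. ⊥bis P0·P1 via (15.555,6.845): [(14.0415, 0) (45, 0) (45, 29) (20.4538, 29)]  |A|=804.8181
3. ⊥bis P0·P2 via (20.935,7.59): [(15.0313, 4.4764) (14.0415, 0) (45, 0) (45, 20.2818)]  |A|=373.2014
4. ⊥bis P0·P3 via (28.29,6.59): [(27.4396, 11.0205) (15.0313, 4.4764) (14.0415, 0) (29.5549, 0)]  |A|=110.0165
5. ⊥bis P0·P4 via (19.82,12.61): [(27.4396, 11.0205) (15.0313, 4.4764) (14.0415, 0) (29.5549, 0)]  |A|=110.0165
6. canonical 4-gon: [(27.4396, 11.0205) (15.0313, 4.4764) (14.0415, 0) (29.5549, 0)]
7. shoelace: 110.0165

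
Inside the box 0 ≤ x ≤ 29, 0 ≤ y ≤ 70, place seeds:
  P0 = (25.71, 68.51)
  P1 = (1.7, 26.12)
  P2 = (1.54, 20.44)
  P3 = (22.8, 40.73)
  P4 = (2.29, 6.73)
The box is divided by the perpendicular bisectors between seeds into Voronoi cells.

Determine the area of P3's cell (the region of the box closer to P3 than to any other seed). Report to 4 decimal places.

1. box [0,29]×[0,70]: [(0, 0) (29, 0) (29, 70) (0, 70)]
2. ⊥bis P3·P0 via (24.255,54.62): [(0, 57.1608) (0, 0) (29, 0) (29, 54.123)]  |A|=1613.6137
3. ⊥bis P3·P1 via (12.25,33.425): [(0, 57.1608) (0, 51.1166) (29, 9.2344) (29, 54.123)]  |A|=738.5238
4. ⊥bis P3·P2 via (12.17,30.585): [(0, 57.1608) (0, 51.1166) (19.6258, 22.7728) (29, 12.9504) (29, 54.123)]  |A|=721.1063
5. ⊥bis P3·P4 via (12.545,23.73): [(0, 57.1608) (0, 51.1166) (19.6258, 22.7728) (27.0805, 14.9617) (29, 13.8038) (29, 54.123)]  |A|=720.2873
6. canonical 6-gon: [(0, 57.1608) (0, 51.1166) (19.6258, 22.7728) (27.0805, 14.9617) (29, 13.8038) (29, 54.123)]
7. shoelace: 720.2873

Area of P3's cell: 720.2873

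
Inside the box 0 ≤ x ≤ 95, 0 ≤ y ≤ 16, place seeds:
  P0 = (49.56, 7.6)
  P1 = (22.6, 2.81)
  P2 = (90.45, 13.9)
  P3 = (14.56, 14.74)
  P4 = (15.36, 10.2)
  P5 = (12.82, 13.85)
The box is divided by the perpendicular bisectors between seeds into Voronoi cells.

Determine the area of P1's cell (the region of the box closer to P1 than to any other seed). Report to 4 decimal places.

1. box [0,95]×[0,16]: [(0, 0) (95, 0) (95, 16) (0, 16)]
2. ⊥bis P1·P0 via (36.08,5.205): [(0, 0) (37.0048, 0) (34.162, 16) (0, 16)]  |A|=569.3346
3. ⊥bis P1·P2 via (56.525,8.355): [(0, 0) (37.0048, 0) (34.162, 16) (0, 16)]  |A|=569.3346
4. ⊥bis P1·P3 via (18.58,8.775): [(5.5594, 0) (37.0048, 0) (34.162, 16) (29.3007, 16)]  |A|=290.4541
5. ⊥bis P1·P4 via (18.98,6.505): [(27.2855, 14.6419) (12.3402, 0) (37.0048, 0) (34.162, 16) (29.3007, 16)]  |A|=240.8119
6. ⊥bis P1·P5 via (17.71,8.33): [(27.2855, 14.6419) (12.3402, 0) (37.0048, 0) (34.162, 16) (29.3007, 16)]  |A|=240.8119
7. canonical 5-gon: [(27.2855, 14.6419) (12.3402, 0) (37.0048, 0) (34.162, 16) (29.3007, 16)]
8. shoelace: 240.8119

Area of P1's cell: 240.8119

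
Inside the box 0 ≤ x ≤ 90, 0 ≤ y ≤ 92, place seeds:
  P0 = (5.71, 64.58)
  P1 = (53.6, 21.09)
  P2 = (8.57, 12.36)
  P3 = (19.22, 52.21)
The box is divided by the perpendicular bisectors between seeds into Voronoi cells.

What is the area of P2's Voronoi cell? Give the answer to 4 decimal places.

Area of P2's cell: 1004.7143

1. box [0,90]×[0,92]: [(0, 0) (90, 0) (90, 92) (0, 92)]
2. ⊥bis P2·P0 via (7.14,38.47): [(0, 38.079) (0, 0) (90, 0) (90, 43.0081)]  |A|=3648.9175
3. ⊥bis P2·P1 via (31.085,16.725): [(26.662, 39.5392) (0, 38.079) (0, 0) (34.3275, 0)]  |A|=1186.271
4. ⊥bis P2·P3 via (13.895,32.285): [(28.8429, 28.2902) (0, 35.9985) (0, 0) (34.3275, 0)]  |A|=1004.7143
5. canonical 4-gon: [(28.8429, 28.2902) (0, 35.9985) (0, 0) (34.3275, 0)]
6. shoelace: 1004.7143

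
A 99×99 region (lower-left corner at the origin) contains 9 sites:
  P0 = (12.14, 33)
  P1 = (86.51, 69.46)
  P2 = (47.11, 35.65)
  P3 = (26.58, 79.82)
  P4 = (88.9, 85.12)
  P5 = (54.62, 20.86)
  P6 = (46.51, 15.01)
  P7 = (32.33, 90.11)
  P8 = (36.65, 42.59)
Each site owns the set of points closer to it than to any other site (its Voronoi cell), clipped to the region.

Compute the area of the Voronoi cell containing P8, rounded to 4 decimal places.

Area of P8's cell: 855.9301

1. box [0,99]×[0,99]: [(0, 0) (99, 0) (99, 99) (0, 99)]
2. ⊥bis P8·P0 via (24.395,37.795): [(39.183, 0) (99, 0) (99, 99) (0.4474, 99)]  |A|=7839.2954
3. ⊥bis P8·P1 via (61.58,56.025): [(39.183, 0) (91.7724, 0) (38.4204, 99) (0.4474, 99)]  |A|=4482.8371
4. ⊥bis P8·P2 via (41.88,39.12): [(30.5551, 22.0511) (57.7775, 63.0808) (38.4204, 99) (0.4474, 99)]  |A|=2347.004
5. ⊥bis P8·P3 via (31.615,61.205): [(16.803, 57.1986) (30.5551, 22.0511) (57.7775, 63.0808) (55.3314, 67.6198)]  |A|=860.7106
6. ⊥bis P8·P4 via (62.775,63.855): [(16.803, 57.1986) (30.5551, 22.0511) (57.7775, 63.0808) (55.3314, 67.6198)]  |A|=860.7106
7. ⊥bis P8·P5 via (45.635,31.725): [(16.803, 57.1986) (30.5551, 22.0511) (57.7775, 63.0808) (55.3314, 67.6198)]  |A|=860.7106
8. ⊥bis P8·P6 via (41.58,28.8): [(16.803, 57.1986) (29.5914, 24.514) (32.997, 25.7315) (57.7775, 63.0808) (55.3314, 67.6198)]  |A|=855.9301
9. ⊥bis P8·P7 via (34.49,66.35): [(16.803, 57.1986) (29.5914, 24.514) (32.997, 25.7315) (57.7775, 63.0808) (55.3314, 67.6198)]  |A|=855.9301
10. canonical 5-gon: [(16.803, 57.1986) (29.5914, 24.514) (32.997, 25.7315) (57.7775, 63.0808) (55.3314, 67.6198)]
11. shoelace: 855.9301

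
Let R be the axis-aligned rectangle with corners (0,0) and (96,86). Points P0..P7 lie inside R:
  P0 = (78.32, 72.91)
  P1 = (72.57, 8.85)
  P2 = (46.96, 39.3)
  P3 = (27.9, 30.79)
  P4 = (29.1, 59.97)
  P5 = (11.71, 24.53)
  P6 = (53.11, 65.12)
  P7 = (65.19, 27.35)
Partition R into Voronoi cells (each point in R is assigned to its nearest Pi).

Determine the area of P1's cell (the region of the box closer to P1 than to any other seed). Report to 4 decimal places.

1. box [0,96]×[0,86]: [(0, 0) (96, 0) (96, 86) (0, 86)]
2. ⊥bis P1·P0 via (75.445,40.88): [(0, 47.6519) (0, 0) (96, 0) (96, 39.035)]  |A|=4160.9714
3. ⊥bis P1·P2 via (59.765,24.075): [(79.3312, 40.5312) (31.1401, 0) (96, 0) (96, 39.035)]  |A|=1639.7572
4. ⊥bis P1·P3 via (50.235,19.82): [(79.3312, 40.5312) (47.0883, 13.4132) (40.5003, 0) (96, 0) (96, 39.035)]  |A|=1576.9822
5. ⊥bis P1·P4 via (50.835,34.41): [(79.3312, 40.5312) (47.0883, 13.4132) (40.5003, 0) (96, 0) (96, 39.035)]  |A|=1576.9822
6. ⊥bis P1·P5 via (42.14,16.69): [(79.3312, 40.5312) (47.0883, 13.4132) (40.5003, 0) (96, 0) (96, 39.035)]  |A|=1576.9822
7. ⊥bis P1·P6 via (62.84,36.985): [(79.3312, 40.5312) (47.0883, 13.4132) (40.5003, 0) (96, 0) (96, 39.035)]  |A|=1576.9822
8. ⊥bis P1·P7 via (68.88,18.1): [(44.641, 8.4306) (40.5003, 0) (96, 0) (96, 28.9187)]  |A|=976.5654
9. canonical 4-gon: [(44.641, 8.4306) (40.5003, 0) (96, 0) (96, 28.9187)]
10. shoelace: 976.5654

Area of P1's cell: 976.5654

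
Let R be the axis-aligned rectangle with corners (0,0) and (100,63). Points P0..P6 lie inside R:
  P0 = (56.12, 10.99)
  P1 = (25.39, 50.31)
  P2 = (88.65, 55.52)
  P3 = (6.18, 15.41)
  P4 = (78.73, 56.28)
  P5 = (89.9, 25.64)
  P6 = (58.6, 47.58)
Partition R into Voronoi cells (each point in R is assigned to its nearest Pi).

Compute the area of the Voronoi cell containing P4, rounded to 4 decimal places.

Area of P4's cell: 343.1602

1. box [0,100]×[0,63]: [(0, 0) (100, 0) (100, 63) (0, 63)]
2. ⊥bis P4·P0 via (67.425,33.635): [(100, 17.3727) (100, 63) (8.6041, 63)]  |A|=2085.0756
3. ⊥bis P4·P1 via (52.06,53.295): [(53.4813, 40.5961) (100, 17.3727) (100, 63) (50.9738, 63)]  |A|=1610.4517
4. ⊥bis P4·P2 via (83.69,55.9): [(53.4813, 40.5961) (81.4479, 26.6344) (84.234, 63) (50.9738, 63)]  |A|=900.5389
5. ⊥bis P4·P3 via (42.455,35.845): [(53.4813, 40.5961) (81.4479, 26.6344) (84.234, 63) (50.9738, 63)]  |A|=900.5389
6. ⊥bis P4·P5 via (84.315,40.96): [(53.4813, 40.5961) (66.0732, 34.3098) (82.4946, 40.2963) (84.234, 63) (50.9738, 63)]  |A|=791.4981
7. ⊥bis P4·P6 via (68.665,51.93): [(74.891, 37.5244) (82.4946, 40.2963) (84.234, 63) (63.8806, 63)]  |A|=343.1602
8. canonical 4-gon: [(74.891, 37.5244) (82.4946, 40.2963) (84.234, 63) (63.8806, 63)]
9. shoelace: 343.1602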